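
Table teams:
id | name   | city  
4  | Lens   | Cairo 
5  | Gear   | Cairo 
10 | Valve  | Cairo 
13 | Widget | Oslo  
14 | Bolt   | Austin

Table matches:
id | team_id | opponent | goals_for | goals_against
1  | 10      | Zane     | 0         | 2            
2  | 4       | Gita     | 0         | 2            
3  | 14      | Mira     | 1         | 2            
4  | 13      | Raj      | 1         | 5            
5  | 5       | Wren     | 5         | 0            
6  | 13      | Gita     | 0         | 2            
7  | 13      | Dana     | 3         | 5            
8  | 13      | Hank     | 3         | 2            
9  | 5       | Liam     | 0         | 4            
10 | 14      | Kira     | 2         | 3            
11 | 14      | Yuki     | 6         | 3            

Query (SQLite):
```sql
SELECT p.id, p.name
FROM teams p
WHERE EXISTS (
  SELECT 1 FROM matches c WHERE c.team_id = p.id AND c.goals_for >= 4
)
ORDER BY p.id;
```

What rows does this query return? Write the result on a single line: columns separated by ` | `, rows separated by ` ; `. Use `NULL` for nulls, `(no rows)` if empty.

5 | Gear ; 14 | Bolt

For each teams row, check whether any matches with matching team_id has goals_for >= 4.
Keep rows where that is true.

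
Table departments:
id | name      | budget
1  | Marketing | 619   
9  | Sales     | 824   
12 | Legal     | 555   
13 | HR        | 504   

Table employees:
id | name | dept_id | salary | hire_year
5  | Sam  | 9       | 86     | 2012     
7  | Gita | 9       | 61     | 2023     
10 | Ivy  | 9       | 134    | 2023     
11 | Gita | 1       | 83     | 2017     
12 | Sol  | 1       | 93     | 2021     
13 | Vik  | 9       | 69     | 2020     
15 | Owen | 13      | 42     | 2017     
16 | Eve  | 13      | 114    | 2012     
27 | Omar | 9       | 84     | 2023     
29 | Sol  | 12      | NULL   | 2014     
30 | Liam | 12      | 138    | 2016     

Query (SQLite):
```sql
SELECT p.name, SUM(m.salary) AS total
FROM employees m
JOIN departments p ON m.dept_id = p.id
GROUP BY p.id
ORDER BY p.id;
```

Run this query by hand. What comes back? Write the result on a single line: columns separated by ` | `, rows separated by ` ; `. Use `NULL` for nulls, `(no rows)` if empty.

Join each employees row to its departments via dept_id.
Group joined rows by departments.id; compute SUM(m.salary) per group.
  1: ids {11, 12} → SUM(m.salary)=176
  9: ids {5, 7, 10, 13, 27} → SUM(m.salary)=434
  12: ids {29, 30} → SUM(m.salary)=138
  13: ids {15, 16} → SUM(m.salary)=156

Marketing | 176 ; Sales | 434 ; Legal | 138 ; HR | 156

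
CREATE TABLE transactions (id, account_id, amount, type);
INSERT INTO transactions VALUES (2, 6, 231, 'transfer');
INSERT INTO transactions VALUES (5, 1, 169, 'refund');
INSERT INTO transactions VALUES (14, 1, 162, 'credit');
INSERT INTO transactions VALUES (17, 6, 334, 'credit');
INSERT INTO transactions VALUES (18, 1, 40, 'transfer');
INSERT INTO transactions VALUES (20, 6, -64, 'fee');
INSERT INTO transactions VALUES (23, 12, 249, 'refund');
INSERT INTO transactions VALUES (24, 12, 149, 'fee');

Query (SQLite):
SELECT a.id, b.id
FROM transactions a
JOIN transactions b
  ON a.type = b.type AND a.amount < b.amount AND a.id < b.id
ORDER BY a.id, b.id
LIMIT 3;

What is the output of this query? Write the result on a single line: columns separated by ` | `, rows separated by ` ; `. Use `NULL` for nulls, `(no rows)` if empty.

Pairs (a,b) with same type, a.amount < b.amount, a.id < b.id.
type groups: credit:{14,17} fee:{20,24} refund:{5,23} transfer:{2,18}
Ordered by (a.id, b.id); first 3.

5 | 23 ; 14 | 17 ; 20 | 24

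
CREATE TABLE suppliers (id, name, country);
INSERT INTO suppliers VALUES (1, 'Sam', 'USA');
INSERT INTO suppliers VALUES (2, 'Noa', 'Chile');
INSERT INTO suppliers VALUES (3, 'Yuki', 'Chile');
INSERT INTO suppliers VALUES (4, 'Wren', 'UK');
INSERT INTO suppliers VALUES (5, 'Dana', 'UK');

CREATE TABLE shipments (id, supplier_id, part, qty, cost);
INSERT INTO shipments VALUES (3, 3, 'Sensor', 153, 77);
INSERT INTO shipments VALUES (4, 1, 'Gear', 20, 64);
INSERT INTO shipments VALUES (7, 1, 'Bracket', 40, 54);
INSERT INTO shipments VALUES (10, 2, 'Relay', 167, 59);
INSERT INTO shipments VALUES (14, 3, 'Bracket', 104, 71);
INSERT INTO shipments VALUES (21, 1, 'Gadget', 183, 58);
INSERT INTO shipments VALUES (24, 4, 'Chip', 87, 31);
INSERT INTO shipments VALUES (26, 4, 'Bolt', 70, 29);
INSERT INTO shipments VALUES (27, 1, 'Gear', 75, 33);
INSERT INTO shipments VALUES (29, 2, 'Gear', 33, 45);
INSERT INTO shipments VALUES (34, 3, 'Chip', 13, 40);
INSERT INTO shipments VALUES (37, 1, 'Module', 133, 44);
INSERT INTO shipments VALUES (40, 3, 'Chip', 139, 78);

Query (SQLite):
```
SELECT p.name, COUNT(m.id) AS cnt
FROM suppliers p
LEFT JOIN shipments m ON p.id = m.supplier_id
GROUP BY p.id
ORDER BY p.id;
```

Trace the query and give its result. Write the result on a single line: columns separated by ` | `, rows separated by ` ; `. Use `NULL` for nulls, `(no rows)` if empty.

Sam | 5 ; Noa | 2 ; Yuki | 4 ; Wren | 2 ; Dana | 0

LEFT JOIN keeps every suppliers row; unmatched ones get NULL for shipments columns.
Group by suppliers.id and compute COUNT(m.id). COUNT(col) of an all-NULL group is 0.
  1: ids {4, 7, 21, 27, 37} → COUNT(m.id)=5
  2: ids {10, 29} → COUNT(m.id)=2
  3: ids {3, 14, 34, 40} → COUNT(m.id)=4
  4: ids {24, 26} → COUNT(m.id)=2
  5: ids {—} → COUNT(m.id)=0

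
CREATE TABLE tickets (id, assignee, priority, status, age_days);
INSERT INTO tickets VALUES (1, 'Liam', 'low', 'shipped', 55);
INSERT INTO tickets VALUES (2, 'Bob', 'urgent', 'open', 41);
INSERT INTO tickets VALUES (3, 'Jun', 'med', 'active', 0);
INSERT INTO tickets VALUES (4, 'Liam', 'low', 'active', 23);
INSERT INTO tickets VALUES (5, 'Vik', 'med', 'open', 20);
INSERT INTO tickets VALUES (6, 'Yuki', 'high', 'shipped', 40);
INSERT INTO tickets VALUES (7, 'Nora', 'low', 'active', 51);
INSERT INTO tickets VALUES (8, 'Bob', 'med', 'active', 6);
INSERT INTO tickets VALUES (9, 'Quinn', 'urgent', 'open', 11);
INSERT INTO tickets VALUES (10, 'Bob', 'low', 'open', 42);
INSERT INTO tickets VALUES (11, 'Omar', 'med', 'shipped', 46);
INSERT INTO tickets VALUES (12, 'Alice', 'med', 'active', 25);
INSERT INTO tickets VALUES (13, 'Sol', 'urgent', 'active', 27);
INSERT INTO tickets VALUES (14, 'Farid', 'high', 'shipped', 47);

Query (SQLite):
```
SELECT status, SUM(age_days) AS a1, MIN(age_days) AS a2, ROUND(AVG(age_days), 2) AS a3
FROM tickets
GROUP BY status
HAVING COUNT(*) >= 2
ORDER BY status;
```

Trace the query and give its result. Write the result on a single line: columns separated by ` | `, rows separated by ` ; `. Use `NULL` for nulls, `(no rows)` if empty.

Group tickets by status.
Per group compute: SUM(age_days), MIN(age_days), ROUND(AVG(age_days), 2).
HAVING: drop groups with fewer than 2 rows.
  active: ids {3, 4, 7, 8, 12, 13} → SUM(age_days)=132, MIN(age_days)=0, ROUND(AVG(age_days), 2)=22
  open: ids {2, 5, 9, 10} → SUM(age_days)=114, MIN(age_days)=11, ROUND(AVG(age_days), 2)=28.5
  shipped: ids {1, 6, 11, 14} → SUM(age_days)=188, MIN(age_days)=40, ROUND(AVG(age_days), 2)=47

active | 132 | 0 | 22 ; open | 114 | 11 | 28.5 ; shipped | 188 | 40 | 47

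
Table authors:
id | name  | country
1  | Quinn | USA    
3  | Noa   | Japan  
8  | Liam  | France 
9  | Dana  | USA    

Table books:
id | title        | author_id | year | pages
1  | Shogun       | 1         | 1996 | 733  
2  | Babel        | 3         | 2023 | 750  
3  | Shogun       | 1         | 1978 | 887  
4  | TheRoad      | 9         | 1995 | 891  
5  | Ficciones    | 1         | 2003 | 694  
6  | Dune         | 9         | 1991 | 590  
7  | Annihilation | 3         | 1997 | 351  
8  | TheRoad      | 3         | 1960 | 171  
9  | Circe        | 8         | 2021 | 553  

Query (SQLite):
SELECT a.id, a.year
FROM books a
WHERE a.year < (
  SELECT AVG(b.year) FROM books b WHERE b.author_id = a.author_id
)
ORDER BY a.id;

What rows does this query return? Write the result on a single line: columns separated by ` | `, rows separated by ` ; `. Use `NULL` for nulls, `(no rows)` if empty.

For each books row a, compute AVG(year) over rows sharing a.author_id.
Keep row a if a.year < that per-group AVG.
  author_id=1: AVG(year) = 1992.333333
  author_id=3: AVG(year) = 1993.333333
  author_id=8: AVG(year) = 2021.0
  author_id=9: AVG(year) = 1993.0

3 | 1978 ; 6 | 1991 ; 8 | 1960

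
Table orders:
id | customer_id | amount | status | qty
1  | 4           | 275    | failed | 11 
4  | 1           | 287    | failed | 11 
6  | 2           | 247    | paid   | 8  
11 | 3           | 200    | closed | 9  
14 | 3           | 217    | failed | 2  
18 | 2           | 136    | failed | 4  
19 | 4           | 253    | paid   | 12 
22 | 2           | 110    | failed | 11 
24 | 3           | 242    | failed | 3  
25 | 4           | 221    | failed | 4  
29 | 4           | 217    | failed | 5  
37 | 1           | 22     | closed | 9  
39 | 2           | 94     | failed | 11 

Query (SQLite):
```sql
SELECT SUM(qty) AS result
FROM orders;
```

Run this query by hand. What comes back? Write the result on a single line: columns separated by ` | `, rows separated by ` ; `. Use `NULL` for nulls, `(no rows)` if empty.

All qty values: [11, 11, 8, 9, 2, 4, 12, 11, 3, 4, 5, 9, 11].
SUM of non-NULL values = 100.

100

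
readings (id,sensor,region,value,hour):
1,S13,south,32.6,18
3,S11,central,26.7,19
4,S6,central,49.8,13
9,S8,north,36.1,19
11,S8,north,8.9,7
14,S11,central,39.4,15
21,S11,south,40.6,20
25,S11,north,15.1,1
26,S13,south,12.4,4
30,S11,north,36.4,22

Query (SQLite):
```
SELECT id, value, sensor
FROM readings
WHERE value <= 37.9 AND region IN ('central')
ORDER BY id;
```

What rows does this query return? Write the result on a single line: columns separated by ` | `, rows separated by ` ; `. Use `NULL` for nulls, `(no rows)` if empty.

value <= 37.9: ids {1, 3, 9, 11, 25, 26, 30}
region IN ('central'): ids {3, 4, 14}
Combine with AND.

3 | 26.7 | S11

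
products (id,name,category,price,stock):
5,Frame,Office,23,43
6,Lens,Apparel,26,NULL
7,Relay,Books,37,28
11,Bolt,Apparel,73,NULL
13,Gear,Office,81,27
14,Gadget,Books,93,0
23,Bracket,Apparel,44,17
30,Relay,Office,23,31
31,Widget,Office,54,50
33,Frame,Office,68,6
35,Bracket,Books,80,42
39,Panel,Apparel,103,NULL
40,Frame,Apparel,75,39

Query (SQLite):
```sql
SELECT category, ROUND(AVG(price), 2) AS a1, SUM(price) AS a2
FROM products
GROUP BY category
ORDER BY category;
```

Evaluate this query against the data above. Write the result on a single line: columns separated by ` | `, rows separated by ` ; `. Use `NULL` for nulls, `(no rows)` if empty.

Apparel | 64.2 | 321 ; Books | 70 | 210 ; Office | 49.8 | 249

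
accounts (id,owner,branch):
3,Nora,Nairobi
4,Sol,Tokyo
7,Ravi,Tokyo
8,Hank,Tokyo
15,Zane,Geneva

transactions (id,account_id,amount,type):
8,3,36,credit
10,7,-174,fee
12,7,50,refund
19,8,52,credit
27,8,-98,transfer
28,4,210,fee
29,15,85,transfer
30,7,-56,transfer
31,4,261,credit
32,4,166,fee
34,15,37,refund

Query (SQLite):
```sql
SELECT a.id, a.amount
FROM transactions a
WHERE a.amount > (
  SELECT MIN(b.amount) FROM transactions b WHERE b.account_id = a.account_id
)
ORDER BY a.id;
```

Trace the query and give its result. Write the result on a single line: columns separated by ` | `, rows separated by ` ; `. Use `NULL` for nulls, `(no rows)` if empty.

For each transactions row a, compute MIN(amount) over rows sharing a.account_id.
Keep row a if a.amount > that per-group MIN.
  account_id=3: MIN(amount) = 36
  account_id=4: MIN(amount) = 166
  account_id=7: MIN(amount) = -174
  account_id=8: MIN(amount) = -98
  account_id=15: MIN(amount) = 37

12 | 50 ; 19 | 52 ; 28 | 210 ; 29 | 85 ; 30 | -56 ; 31 | 261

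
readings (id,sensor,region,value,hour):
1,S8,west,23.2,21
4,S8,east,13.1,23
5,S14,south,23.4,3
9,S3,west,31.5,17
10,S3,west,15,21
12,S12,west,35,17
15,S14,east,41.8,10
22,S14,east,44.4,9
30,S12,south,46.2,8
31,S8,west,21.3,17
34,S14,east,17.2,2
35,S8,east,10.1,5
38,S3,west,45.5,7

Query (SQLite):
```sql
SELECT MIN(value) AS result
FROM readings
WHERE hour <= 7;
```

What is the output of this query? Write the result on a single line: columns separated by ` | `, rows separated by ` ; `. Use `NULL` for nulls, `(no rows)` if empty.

10.1

Rows where hour <= 7 → value values: [23.4, 17.2, 10.1, 45.5].
MIN of non-NULL values = 10.1.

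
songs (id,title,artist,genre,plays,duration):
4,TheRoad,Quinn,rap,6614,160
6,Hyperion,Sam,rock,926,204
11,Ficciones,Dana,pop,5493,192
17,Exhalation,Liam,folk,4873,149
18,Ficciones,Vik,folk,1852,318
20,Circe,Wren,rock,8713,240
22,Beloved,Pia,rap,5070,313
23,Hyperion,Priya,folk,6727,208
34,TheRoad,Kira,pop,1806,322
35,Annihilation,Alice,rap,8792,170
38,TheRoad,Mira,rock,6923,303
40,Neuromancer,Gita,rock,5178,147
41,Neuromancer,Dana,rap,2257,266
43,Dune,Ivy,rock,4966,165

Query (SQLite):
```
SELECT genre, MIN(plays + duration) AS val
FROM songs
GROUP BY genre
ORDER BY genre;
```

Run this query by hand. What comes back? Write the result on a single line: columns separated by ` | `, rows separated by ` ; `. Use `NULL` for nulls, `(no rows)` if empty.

folk | 2170 ; pop | 2128 ; rap | 2523 ; rock | 1130

For each row compute plays + duration.
Group by genre; take MIN of the expression per group.
  folk: ids {17, 18, 23} → MIN(plays + duration)=2170
  pop: ids {11, 34} → MIN(plays + duration)=2128
  rap: ids {4, 22, 35, 41} → MIN(plays + duration)=2523
  rock: ids {6, 20, 38, 40, 43} → MIN(plays + duration)=1130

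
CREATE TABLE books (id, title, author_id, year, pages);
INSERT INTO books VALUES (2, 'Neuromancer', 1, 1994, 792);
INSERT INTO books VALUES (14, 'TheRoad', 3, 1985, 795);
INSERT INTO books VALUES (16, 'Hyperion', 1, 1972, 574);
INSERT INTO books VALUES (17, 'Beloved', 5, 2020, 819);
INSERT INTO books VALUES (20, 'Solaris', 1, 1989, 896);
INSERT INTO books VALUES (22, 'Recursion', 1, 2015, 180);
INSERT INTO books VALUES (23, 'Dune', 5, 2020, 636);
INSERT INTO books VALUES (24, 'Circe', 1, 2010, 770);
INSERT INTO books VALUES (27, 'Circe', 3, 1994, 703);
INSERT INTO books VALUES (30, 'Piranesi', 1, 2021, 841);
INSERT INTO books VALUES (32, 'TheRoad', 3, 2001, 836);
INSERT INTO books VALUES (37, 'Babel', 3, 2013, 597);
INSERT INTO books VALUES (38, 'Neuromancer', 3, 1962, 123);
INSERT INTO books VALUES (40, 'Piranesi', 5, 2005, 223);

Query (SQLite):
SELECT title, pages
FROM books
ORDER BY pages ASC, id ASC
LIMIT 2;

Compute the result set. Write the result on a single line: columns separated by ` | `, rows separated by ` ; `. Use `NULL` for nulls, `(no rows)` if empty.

Neuromancer | 123 ; Recursion | 180

Sort by pages asc, tiebreak id asc: (123, id=38), (180, id=22), (223, id=40), (574, id=16), (597, id=37) …. Take first 2.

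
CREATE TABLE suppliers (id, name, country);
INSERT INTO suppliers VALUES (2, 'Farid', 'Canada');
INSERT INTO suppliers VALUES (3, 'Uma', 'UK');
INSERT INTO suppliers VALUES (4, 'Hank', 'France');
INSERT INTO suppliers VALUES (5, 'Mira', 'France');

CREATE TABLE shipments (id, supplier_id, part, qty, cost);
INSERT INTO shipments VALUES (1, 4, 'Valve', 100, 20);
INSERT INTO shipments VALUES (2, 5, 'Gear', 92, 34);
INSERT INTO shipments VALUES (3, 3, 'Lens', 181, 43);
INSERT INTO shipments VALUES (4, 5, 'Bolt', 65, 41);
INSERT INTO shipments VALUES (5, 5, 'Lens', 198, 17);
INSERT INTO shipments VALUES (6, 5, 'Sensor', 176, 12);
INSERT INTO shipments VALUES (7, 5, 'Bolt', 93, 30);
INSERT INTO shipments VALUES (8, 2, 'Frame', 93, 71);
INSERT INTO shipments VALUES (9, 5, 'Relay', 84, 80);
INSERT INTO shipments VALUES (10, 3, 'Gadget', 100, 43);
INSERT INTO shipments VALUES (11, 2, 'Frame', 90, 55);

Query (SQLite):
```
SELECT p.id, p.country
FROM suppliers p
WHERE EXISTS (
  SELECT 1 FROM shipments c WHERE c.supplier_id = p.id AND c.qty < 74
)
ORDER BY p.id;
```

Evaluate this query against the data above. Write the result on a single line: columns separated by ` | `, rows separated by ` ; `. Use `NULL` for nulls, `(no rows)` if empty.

5 | France

For each suppliers row, check whether any shipments with matching supplier_id has qty < 74.
Keep rows where that is true.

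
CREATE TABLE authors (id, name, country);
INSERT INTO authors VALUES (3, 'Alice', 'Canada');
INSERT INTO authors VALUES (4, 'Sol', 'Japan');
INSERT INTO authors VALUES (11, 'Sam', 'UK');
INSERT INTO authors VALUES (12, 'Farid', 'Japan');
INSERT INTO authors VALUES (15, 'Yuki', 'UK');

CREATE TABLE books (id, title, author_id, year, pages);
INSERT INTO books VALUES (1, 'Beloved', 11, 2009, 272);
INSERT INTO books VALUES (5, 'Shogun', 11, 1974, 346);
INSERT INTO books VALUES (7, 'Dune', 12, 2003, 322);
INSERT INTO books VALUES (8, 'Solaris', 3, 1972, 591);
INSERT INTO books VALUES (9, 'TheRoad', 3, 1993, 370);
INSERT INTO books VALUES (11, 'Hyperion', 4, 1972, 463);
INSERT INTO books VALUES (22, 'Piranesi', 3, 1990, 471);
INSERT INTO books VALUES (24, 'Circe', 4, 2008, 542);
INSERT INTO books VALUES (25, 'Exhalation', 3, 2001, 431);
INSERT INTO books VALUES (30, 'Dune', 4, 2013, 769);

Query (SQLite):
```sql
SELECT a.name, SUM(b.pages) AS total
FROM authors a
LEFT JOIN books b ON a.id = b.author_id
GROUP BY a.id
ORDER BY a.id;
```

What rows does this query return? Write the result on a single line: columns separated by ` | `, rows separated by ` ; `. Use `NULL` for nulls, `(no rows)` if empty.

Alice | 1863 ; Sol | 1774 ; Sam | 618 ; Farid | 322 ; Yuki | NULL

LEFT JOIN keeps every authors row; unmatched ones get NULL for books columns.
Group by authors.id and compute SUM(b.pages). SUM over an all-NULL group is NULL.
  3: ids {8, 9, 22, 25} → SUM(b.pages)=1863
  4: ids {11, 24, 30} → SUM(b.pages)=1774
  11: ids {1, 5} → SUM(b.pages)=618
  12: ids {7} → SUM(b.pages)=322
  15: ids {—} → SUM(b.pages)=NULL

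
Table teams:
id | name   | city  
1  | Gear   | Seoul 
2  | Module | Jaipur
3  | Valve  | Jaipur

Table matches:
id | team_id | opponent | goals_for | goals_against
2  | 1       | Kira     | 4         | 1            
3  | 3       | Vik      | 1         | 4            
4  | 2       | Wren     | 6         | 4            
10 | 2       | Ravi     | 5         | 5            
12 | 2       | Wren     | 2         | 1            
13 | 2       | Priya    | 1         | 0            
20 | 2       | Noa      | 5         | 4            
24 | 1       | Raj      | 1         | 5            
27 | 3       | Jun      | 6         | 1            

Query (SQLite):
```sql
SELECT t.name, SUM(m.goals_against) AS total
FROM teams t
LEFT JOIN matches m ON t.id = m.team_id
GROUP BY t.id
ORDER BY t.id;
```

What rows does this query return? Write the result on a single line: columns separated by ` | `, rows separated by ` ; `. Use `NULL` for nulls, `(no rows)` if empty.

Gear | 6 ; Module | 14 ; Valve | 5

LEFT JOIN keeps every teams row; unmatched ones get NULL for matches columns.
Group by teams.id and compute SUM(m.goals_against). SUM over an all-NULL group is NULL.
  1: ids {2, 24} → SUM(m.goals_against)=6
  2: ids {4, 10, 12, 13, 20} → SUM(m.goals_against)=14
  3: ids {3, 27} → SUM(m.goals_against)=5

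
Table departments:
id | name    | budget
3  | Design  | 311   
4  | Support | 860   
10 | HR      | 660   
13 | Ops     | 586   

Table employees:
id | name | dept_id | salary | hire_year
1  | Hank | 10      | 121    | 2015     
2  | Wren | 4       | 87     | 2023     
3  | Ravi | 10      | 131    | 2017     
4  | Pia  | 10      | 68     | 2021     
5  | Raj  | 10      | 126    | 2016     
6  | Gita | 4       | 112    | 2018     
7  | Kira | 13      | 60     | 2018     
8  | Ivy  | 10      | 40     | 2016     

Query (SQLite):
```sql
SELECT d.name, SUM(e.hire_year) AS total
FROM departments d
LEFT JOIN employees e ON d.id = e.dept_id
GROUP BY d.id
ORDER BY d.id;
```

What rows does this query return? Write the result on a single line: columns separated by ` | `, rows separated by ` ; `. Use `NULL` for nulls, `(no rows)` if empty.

LEFT JOIN keeps every departments row; unmatched ones get NULL for employees columns.
Group by departments.id and compute SUM(e.hire_year). SUM over an all-NULL group is NULL.
  3: ids {—} → SUM(e.hire_year)=NULL
  4: ids {2, 6} → SUM(e.hire_year)=4041
  10: ids {1, 3, 4, 5, 8} → SUM(e.hire_year)=10085
  13: ids {7} → SUM(e.hire_year)=2018

Design | NULL ; Support | 4041 ; HR | 10085 ; Ops | 2018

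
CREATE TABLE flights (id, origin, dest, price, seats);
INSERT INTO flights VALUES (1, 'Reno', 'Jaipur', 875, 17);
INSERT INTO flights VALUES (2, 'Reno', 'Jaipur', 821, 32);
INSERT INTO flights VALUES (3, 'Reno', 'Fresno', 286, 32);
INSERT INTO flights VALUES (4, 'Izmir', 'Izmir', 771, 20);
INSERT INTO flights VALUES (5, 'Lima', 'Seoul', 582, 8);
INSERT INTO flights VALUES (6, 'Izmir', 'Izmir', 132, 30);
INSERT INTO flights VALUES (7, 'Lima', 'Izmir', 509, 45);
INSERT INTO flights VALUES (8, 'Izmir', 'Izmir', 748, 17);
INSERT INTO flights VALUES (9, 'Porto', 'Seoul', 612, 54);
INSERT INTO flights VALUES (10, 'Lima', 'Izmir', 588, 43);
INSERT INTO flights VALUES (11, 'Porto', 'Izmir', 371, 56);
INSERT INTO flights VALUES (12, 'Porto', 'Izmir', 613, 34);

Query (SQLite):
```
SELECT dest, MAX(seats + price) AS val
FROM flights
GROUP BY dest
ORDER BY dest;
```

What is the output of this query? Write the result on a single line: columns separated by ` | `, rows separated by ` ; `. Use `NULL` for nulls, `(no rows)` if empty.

Fresno | 318 ; Izmir | 791 ; Jaipur | 892 ; Seoul | 666

For each row compute seats + price.
Group by dest; take MAX of the expression per group.
  Fresno: ids {3} → MAX(seats + price)=318
  Izmir: ids {4, 6, 7, 8, 10, 11, 12} → MAX(seats + price)=791
  Jaipur: ids {1, 2} → MAX(seats + price)=892
  Seoul: ids {5, 9} → MAX(seats + price)=666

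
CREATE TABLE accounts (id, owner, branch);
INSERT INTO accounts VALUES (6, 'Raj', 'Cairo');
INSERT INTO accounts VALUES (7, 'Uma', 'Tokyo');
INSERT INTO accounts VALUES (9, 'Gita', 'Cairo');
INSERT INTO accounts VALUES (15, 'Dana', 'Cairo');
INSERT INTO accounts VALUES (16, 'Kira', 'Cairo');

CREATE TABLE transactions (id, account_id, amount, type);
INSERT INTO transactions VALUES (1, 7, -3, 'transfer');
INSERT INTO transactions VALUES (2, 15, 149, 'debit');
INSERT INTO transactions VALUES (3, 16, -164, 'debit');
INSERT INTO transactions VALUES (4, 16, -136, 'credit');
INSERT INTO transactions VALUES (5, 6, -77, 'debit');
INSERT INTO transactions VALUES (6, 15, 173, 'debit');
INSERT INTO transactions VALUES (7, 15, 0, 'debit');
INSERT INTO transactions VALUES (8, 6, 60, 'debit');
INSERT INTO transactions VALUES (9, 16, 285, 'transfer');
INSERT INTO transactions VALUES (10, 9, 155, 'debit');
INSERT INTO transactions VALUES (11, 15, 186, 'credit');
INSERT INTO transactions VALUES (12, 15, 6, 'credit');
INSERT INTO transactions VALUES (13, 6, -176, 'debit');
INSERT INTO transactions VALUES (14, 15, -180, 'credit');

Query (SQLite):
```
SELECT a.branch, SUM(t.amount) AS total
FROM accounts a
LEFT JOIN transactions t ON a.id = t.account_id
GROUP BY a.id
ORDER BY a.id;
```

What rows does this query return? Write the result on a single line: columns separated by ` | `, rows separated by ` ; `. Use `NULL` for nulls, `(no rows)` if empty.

LEFT JOIN keeps every accounts row; unmatched ones get NULL for transactions columns.
Group by accounts.id and compute SUM(t.amount). SUM over an all-NULL group is NULL.
  6: ids {5, 8, 13} → SUM(t.amount)=-193
  7: ids {1} → SUM(t.amount)=-3
  9: ids {10} → SUM(t.amount)=155
  15: ids {2, 6, 7, 11, 12, 14} → SUM(t.amount)=334
  16: ids {3, 4, 9} → SUM(t.amount)=-15

Cairo | -193 ; Tokyo | -3 ; Cairo | 155 ; Cairo | 334 ; Cairo | -15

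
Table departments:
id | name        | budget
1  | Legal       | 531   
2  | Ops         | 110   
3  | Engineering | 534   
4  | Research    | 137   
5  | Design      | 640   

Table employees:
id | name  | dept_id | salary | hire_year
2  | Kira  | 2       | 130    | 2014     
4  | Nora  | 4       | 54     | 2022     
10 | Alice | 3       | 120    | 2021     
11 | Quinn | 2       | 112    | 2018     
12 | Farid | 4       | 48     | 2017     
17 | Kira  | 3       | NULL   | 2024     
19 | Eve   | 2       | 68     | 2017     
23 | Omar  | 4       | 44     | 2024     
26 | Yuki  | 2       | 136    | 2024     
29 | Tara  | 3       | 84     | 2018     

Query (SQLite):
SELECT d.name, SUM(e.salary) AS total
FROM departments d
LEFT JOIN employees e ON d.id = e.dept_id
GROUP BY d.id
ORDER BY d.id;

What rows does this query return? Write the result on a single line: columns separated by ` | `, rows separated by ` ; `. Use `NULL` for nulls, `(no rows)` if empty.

Legal | NULL ; Ops | 446 ; Engineering | 204 ; Research | 146 ; Design | NULL

LEFT JOIN keeps every departments row; unmatched ones get NULL for employees columns.
Group by departments.id and compute SUM(e.salary). SUM over an all-NULL group is NULL.
  1: ids {—} → SUM(e.salary)=NULL
  2: ids {2, 11, 19, 26} → SUM(e.salary)=446
  3: ids {10, 17, 29} → SUM(e.salary)=204
  4: ids {4, 12, 23} → SUM(e.salary)=146
  5: ids {—} → SUM(e.salary)=NULL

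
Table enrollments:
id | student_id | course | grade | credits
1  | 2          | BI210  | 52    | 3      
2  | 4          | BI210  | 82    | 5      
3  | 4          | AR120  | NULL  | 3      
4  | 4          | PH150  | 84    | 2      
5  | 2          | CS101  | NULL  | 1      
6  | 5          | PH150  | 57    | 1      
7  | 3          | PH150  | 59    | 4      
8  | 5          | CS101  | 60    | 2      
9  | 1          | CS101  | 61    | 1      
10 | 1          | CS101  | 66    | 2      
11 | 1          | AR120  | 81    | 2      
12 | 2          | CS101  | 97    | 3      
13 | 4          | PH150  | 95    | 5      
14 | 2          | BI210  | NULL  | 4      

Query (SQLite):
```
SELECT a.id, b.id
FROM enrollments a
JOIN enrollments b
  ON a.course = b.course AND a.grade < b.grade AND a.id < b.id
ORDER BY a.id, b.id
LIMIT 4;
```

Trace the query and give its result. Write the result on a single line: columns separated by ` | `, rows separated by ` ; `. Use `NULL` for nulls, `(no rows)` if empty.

Pairs (a,b) with same course, a.grade < b.grade, a.id < b.id.
course groups: AR120:{3,11} BI210:{1,2,14} CS101:{5,8,9,10,12} PH150:{4,6,7,13}
Ordered by (a.id, b.id); first 4.

1 | 2 ; 4 | 13 ; 6 | 7 ; 6 | 13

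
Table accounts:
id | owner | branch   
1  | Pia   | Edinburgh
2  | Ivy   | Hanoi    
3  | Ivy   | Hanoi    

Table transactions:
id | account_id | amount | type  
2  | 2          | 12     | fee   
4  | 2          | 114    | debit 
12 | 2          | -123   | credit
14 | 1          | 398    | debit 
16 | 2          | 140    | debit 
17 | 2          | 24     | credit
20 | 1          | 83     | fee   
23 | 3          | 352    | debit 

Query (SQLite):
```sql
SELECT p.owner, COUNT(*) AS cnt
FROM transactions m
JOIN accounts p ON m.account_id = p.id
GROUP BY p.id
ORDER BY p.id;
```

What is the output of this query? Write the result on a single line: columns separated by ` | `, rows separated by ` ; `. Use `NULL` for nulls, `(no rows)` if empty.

Pia | 2 ; Ivy | 5 ; Ivy | 1

Join each transactions row to its accounts via account_id.
Group joined rows by accounts.id; compute COUNT(*) per group.
  1: ids {14, 20} → COUNT(*)=2
  2: ids {2, 4, 12, 16, 17} → COUNT(*)=5
  3: ids {23} → COUNT(*)=1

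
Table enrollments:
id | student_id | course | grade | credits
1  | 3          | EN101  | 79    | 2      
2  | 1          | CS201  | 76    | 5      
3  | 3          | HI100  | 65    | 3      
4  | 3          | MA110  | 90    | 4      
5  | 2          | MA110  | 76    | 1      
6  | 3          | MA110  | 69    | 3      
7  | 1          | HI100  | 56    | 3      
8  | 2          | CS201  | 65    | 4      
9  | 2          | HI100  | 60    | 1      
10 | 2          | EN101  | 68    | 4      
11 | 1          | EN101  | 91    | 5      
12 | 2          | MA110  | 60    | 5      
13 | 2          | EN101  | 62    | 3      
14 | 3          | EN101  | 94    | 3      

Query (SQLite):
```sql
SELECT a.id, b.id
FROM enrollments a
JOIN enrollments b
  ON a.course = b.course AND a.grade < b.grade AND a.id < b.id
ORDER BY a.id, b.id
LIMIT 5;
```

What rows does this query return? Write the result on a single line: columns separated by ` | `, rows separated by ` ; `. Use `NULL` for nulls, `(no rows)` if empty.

1 | 11 ; 1 | 14 ; 7 | 9 ; 10 | 11 ; 10 | 14

Pairs (a,b) with same course, a.grade < b.grade, a.id < b.id.
course groups: CS201:{2,8} EN101:{1,10,11,13,14} HI100:{3,7,9} MA110:{4,5,6,12}
Ordered by (a.id, b.id); first 5.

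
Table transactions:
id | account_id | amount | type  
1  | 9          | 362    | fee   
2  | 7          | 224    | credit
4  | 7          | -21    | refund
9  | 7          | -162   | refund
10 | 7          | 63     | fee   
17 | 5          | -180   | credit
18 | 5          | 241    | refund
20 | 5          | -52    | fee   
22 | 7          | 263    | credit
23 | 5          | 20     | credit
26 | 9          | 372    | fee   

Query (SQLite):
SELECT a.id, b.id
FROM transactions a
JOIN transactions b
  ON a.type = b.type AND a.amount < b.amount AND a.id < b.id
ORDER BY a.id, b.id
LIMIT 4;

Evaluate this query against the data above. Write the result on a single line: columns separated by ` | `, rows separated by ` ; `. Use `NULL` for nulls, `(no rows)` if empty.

1 | 26 ; 2 | 22 ; 4 | 18 ; 9 | 18

Pairs (a,b) with same type, a.amount < b.amount, a.id < b.id.
type groups: credit:{2,17,22,23} fee:{1,10,20,26} refund:{4,9,18}
Ordered by (a.id, b.id); first 4.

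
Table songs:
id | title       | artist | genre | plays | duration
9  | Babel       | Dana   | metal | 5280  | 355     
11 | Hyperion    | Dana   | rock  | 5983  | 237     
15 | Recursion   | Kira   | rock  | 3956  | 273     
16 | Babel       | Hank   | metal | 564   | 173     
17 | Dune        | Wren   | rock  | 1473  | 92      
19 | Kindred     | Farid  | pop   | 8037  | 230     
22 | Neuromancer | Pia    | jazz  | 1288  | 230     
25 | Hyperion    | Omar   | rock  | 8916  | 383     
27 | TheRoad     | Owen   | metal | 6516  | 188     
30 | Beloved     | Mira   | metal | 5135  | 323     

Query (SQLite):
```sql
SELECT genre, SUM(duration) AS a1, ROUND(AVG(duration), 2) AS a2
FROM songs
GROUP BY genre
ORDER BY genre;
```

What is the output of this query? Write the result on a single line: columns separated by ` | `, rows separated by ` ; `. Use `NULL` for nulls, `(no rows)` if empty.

jazz | 230 | 230 ; metal | 1039 | 259.75 ; pop | 230 | 230 ; rock | 985 | 246.25

Group songs by genre.
Per group compute: SUM(duration), ROUND(AVG(duration), 2).
  jazz: ids {22} → SUM(duration)=230, ROUND(AVG(duration), 2)=230
  metal: ids {9, 16, 27, 30} → SUM(duration)=1039, ROUND(AVG(duration), 2)=259.75
  pop: ids {19} → SUM(duration)=230, ROUND(AVG(duration), 2)=230
  rock: ids {11, 15, 17, 25} → SUM(duration)=985, ROUND(AVG(duration), 2)=246.25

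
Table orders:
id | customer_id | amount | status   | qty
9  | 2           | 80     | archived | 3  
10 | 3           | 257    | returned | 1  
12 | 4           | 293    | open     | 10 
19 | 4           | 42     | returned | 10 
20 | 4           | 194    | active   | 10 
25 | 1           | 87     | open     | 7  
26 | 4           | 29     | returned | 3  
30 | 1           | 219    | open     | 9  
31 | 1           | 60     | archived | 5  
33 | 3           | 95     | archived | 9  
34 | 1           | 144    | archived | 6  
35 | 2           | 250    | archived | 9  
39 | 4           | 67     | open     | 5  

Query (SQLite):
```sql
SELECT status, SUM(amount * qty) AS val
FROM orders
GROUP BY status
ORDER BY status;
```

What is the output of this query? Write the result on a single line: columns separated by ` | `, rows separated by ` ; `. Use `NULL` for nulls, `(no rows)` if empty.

For each row compute amount * qty.
Group by status; take SUM of the expression per group.
  active: ids {20} → SUM(amount * qty)=1940
  archived: ids {9, 31, 33, 34, 35} → SUM(amount * qty)=4509
  open: ids {12, 25, 30, 39} → SUM(amount * qty)=5845
  returned: ids {10, 19, 26} → SUM(amount * qty)=764

active | 1940 ; archived | 4509 ; open | 5845 ; returned | 764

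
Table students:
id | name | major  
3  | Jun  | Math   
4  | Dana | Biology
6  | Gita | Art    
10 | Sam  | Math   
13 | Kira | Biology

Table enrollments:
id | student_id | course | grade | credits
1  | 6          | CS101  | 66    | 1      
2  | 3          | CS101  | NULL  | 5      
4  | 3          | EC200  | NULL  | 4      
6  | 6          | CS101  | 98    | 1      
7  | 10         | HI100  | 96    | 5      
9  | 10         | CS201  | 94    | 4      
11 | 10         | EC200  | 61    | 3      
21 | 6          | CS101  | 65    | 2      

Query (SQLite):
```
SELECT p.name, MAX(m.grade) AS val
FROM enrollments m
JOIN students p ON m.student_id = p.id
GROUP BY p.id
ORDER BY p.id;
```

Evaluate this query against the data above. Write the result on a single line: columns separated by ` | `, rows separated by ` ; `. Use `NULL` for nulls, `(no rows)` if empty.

Jun | NULL ; Gita | 98 ; Sam | 96

Join each enrollments row to its students via student_id.
Group joined rows by students.id; compute MAX(m.grade) per group.
  3: ids {2, 4} → MAX(m.grade)=NULL
  6: ids {1, 6, 21} → MAX(m.grade)=98
  10: ids {7, 9, 11} → MAX(m.grade)=96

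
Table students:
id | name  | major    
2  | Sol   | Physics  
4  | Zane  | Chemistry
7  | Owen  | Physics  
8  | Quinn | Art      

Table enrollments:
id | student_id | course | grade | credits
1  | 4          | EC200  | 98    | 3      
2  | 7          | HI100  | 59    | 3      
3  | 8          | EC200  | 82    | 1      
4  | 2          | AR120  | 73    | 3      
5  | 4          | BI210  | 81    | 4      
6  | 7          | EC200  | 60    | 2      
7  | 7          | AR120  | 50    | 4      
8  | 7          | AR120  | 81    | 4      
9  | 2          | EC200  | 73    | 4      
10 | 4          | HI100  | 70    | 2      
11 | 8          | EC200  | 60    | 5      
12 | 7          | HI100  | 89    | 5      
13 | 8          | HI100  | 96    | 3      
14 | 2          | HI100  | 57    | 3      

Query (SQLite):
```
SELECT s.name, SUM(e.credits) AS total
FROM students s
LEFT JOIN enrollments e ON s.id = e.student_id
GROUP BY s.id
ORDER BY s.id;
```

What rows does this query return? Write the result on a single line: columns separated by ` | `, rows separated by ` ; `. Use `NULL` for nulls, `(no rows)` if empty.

LEFT JOIN keeps every students row; unmatched ones get NULL for enrollments columns.
Group by students.id and compute SUM(e.credits). SUM over an all-NULL group is NULL.
  2: ids {4, 9, 14} → SUM(e.credits)=10
  4: ids {1, 5, 10} → SUM(e.credits)=9
  7: ids {2, 6, 7, 8, 12} → SUM(e.credits)=18
  8: ids {3, 11, 13} → SUM(e.credits)=9

Sol | 10 ; Zane | 9 ; Owen | 18 ; Quinn | 9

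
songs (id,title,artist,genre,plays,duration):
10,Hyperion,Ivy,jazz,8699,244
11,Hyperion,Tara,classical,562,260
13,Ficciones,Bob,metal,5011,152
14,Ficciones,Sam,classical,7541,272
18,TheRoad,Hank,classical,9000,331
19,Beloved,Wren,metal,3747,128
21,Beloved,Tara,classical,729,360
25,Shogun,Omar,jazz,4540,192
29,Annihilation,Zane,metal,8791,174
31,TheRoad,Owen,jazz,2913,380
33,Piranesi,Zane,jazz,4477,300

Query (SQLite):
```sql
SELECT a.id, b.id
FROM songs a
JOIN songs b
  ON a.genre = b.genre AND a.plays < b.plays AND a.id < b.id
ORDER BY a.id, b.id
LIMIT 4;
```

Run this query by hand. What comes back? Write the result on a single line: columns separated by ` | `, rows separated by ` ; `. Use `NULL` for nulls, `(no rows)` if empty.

11 | 14 ; 11 | 18 ; 11 | 21 ; 13 | 29

Pairs (a,b) with same genre, a.plays < b.plays, a.id < b.id.
genre groups: classical:{11,14,18,21} jazz:{10,25,31,33} metal:{13,19,29}
Ordered by (a.id, b.id); first 4.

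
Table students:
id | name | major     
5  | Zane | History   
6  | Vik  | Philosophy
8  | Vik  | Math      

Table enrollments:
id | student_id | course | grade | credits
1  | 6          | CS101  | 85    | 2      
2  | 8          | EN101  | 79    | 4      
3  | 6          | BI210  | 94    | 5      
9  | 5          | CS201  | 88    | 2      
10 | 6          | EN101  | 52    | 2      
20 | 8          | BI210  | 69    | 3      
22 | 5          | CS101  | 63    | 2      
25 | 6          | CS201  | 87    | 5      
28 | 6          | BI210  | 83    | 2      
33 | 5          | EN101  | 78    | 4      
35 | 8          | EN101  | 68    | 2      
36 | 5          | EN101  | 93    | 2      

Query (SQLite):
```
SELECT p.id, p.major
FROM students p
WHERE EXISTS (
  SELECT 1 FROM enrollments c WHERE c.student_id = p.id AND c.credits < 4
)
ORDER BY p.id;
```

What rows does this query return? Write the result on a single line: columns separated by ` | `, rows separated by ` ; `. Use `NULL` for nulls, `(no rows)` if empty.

For each students row, check whether any enrollments with matching student_id has credits < 4.
Keep rows where that is true.

5 | History ; 6 | Philosophy ; 8 | Math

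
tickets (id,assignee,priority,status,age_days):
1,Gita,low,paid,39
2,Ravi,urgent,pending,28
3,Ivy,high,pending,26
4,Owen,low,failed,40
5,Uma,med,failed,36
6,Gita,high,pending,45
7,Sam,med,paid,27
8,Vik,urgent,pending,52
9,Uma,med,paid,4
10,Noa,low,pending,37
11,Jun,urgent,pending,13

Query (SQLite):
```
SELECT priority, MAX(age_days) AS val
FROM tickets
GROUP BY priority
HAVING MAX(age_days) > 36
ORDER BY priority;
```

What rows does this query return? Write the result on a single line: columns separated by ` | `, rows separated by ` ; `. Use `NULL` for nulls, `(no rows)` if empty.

high | 45 ; low | 40 ; urgent | 52

Partition tickets by priority; compute MAX(age_days) within each group.
HAVING: keep groups where MAX(age_days) > 36.
  high: ids {3, 6} → MAX(age_days)=45
  low: ids {1, 4, 10} → MAX(age_days)=40
  med: ids {5, 7, 9} → MAX(age_days)=36
  urgent: ids {2, 8, 11} → MAX(age_days)=52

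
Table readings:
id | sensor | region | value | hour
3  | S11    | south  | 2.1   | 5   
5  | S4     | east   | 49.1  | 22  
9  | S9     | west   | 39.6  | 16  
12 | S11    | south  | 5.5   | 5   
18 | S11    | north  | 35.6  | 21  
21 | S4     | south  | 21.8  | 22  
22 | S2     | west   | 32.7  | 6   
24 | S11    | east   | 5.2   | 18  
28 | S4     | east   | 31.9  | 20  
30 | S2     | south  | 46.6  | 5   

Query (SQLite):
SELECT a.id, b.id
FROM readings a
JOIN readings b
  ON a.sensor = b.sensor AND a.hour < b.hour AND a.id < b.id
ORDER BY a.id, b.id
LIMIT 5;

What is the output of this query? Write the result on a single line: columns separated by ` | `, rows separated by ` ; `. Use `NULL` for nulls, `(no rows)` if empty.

3 | 18 ; 3 | 24 ; 12 | 18 ; 12 | 24

Pairs (a,b) with same sensor, a.hour < b.hour, a.id < b.id.
sensor groups: S11:{3,12,18,24} S2:{22,30} S4:{5,21,28} S9:{9}
Ordered by (a.id, b.id); first 5.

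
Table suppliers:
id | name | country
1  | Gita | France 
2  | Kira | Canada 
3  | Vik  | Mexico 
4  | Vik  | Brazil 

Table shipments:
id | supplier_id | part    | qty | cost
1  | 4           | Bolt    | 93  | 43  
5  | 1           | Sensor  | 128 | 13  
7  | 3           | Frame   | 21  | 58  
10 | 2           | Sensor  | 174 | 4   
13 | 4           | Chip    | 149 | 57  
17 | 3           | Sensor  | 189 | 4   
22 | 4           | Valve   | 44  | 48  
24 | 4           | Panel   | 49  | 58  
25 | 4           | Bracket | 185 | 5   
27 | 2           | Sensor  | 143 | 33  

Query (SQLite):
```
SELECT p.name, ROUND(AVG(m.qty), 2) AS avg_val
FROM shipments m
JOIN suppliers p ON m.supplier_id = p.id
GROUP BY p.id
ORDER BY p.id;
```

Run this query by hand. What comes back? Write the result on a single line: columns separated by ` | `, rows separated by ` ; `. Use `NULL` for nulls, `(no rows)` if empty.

Join each shipments row to its suppliers via supplier_id.
Group joined rows by suppliers.id; compute ROUND(AVG(m.qty), 2) per group.
  1: ids {5} → ROUND(AVG(m.qty), 2)=128
  2: ids {10, 27} → ROUND(AVG(m.qty), 2)=158.5
  3: ids {7, 17} → ROUND(AVG(m.qty), 2)=105
  4: ids {1, 13, 22, 24, 25} → ROUND(AVG(m.qty), 2)=104

Gita | 128 ; Kira | 158.5 ; Vik | 105 ; Vik | 104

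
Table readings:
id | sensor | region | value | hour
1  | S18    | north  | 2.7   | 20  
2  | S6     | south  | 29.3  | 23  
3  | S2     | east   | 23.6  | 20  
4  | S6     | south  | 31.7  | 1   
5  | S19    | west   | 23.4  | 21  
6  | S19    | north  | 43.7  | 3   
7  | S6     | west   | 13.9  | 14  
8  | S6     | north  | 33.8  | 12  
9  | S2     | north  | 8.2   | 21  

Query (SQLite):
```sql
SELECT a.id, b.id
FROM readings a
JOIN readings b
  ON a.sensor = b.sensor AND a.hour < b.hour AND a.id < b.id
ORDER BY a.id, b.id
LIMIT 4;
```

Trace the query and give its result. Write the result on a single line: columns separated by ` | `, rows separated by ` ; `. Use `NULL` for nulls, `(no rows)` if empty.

3 | 9 ; 4 | 7 ; 4 | 8

Pairs (a,b) with same sensor, a.hour < b.hour, a.id < b.id.
sensor groups: S18:{1} S19:{5,6} S2:{3,9} S6:{2,4,7,8}
Ordered by (a.id, b.id); first 4.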